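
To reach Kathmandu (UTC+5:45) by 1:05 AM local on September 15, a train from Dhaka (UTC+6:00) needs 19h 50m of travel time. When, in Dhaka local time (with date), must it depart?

5:30 AM on Sep 14

Target arrival in UTC: 1:05 AM − 5:45 = 7:20 PM on Sep 14.
Subtract 19 hours and 50 minutes → departure 11:30 PM UTC on Sep 13.
Dhaka is UTC+6:00: 11:30 PM + 6:00 = 5:30 AM on Sep 14.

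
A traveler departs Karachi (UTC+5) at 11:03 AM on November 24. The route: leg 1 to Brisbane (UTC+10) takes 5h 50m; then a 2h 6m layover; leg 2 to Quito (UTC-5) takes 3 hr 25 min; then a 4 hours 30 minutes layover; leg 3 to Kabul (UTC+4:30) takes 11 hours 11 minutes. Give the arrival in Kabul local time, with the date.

1:35 PM on November 25

Convert departure to UTC: 11:03 AM − 5:00 = 6:03 AM UTC on Nov 24.
Add 5 hours and 50 minutes leg 1 → 11:53 AM UTC.
Add 2 hours and 6 minutes layover in Brisbane → 1:59 PM UTC.
Add 3 hours 25 minutes leg 2 → 5:24 PM UTC.
Add 4 hours and 30 minutes layover in Quito → 9:54 PM UTC.
Add 11 hours 11 minutes leg 3 → 9:05 AM UTC (Nov 25).
Kabul is UTC+4:30, so local arrival = 9:05 AM + 4:30 = 1:35 PM on Nov 25.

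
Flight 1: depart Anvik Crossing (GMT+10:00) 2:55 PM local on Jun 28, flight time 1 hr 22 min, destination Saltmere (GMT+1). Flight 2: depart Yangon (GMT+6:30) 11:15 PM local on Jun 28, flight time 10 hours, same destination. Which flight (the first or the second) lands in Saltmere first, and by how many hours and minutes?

the first, by 20 hours 28 minutes

Flight 1 in UTC: 2:55 PM − 10:00 = 4:55 AM on Jun 28.
+1 hour and 22 minutes → arrive 6:17 AM UTC on Jun 28.
Flight 2 in UTC: 11:15 PM − 6:30 = 4:45 PM on Jun 28.
+10 hours → arrive 2:45 AM UTC on Jun 29.
Flight 1 lands earlier by 20 hours 28 minutes.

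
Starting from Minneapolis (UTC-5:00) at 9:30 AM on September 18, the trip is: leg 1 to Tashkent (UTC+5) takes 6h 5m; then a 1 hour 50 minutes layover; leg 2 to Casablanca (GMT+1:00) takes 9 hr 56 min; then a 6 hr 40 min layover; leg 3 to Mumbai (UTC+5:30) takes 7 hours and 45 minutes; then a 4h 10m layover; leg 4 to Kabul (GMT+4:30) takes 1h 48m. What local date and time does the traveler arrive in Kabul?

9:14 AM on September 20

Convert departure to UTC: 9:30 AM + 5:00 = 2:30 PM UTC on Sep 18.
Add 6 hours and 5 minutes leg 1 → 8:35 PM UTC.
Add 1 hour 50 minutes layover in Tashkent → 10:25 PM UTC.
Add 9 hours and 56 minutes leg 2 → 8:21 AM UTC (Sep 19).
Add 6 hours 40 minutes layover in Casablanca → 3:01 PM UTC.
Add 7 hours 45 minutes leg 3 → 10:46 PM UTC.
Add 4 hours and 10 minutes layover in Mumbai → 2:56 AM UTC (Sep 20).
Add 1 hour 48 minutes leg 4 → 4:44 AM UTC.
Kabul is UTC+4:30, so local arrival = 4:44 AM + 4:30 = 9:14 AM on Sep 20.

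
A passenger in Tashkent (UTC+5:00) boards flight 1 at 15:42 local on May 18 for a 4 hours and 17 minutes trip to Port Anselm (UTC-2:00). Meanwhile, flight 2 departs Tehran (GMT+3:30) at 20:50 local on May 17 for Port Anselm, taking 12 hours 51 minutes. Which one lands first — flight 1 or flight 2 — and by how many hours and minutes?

the second, by 8 hours 48 minutes

Flight 1 in UTC: 15:42 − 5:00 = 10:42 on May 18.
+4 hours and 17 minutes → arrive 14:59 UTC on May 18.
Flight 2 in UTC: 20:50 − 3:30 = 17:20 on May 17.
+12 hours and 51 minutes → arrive 06:11 UTC on May 18.
Flight 2 lands earlier by 8 hours 48 minutes.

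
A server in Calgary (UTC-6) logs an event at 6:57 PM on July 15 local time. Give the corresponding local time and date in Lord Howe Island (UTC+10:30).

In UTC: 6:57 PM + 6:00 = 12:57 AM on Jul 16.
Lord Howe Island is UTC+10:30: 12:57 AM + 10:30 = 11:27 AM on Jul 16.

11:27 AM on July 16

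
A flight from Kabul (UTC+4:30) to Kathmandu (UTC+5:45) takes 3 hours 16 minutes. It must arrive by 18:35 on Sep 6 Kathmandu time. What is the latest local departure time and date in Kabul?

Target arrival in UTC: 18:35 − 5:45 = 12:50 on Sep 6.
Subtract 3 hours 16 minutes → departure 09:34 UTC on Sep 6.
Kabul is UTC+4:30: 09:34 + 4:30 = 14:04 on Sep 6.

14:04 on Sep 6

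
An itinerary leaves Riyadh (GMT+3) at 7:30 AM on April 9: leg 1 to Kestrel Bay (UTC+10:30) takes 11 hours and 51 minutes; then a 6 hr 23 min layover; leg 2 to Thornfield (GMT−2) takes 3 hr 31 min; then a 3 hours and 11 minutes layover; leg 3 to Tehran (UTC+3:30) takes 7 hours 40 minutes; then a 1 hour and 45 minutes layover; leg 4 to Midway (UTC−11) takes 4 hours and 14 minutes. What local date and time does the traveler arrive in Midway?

Convert departure to UTC: 7:30 AM − 3:00 = 4:30 AM UTC on Apr 9.
Add 11 hours 51 minutes leg 1 → 4:21 PM UTC.
Add 6 hours 23 minutes layover in Kestrel Bay → 10:44 PM UTC.
Add 3 hours 31 minutes leg 2 → 2:15 AM UTC (Apr 10).
Add 3 hours 11 minutes layover in Thornfield → 5:26 AM UTC.
Add 7 hours and 40 minutes leg 3 → 1:06 PM UTC.
Add 1 hour and 45 minutes layover in Tehran → 2:51 PM UTC.
Add 4 hours 14 minutes leg 4 → 7:05 PM UTC.
Midway is UTC−11:00, so local arrival = 7:05 PM − 11:00 = 8:05 AM on Apr 10.

8:05 AM on Apr 10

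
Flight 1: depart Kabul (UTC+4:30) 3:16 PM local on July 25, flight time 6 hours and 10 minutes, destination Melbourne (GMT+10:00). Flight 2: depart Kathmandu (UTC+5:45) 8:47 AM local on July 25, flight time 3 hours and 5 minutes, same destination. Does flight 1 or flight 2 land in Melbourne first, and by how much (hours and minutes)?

the second, by 10 hours 49 minutes

Flight 1 in UTC: 3:16 PM − 4:30 = 10:46 AM on Jul 25.
+6 hours 10 minutes → arrive 4:56 PM UTC on Jul 25.
Flight 2 in UTC: 8:47 AM − 5:45 = 3:02 AM on Jul 25.
+3 hours 5 minutes → arrive 6:07 AM UTC on Jul 25.
Flight 2 lands earlier by 10 hours 49 minutes.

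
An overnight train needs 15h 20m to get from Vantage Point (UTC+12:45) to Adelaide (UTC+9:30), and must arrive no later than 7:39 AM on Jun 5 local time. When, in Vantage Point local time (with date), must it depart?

Target arrival in UTC: 7:39 AM − 9:30 = 10:09 PM on Jun 4.
Subtract 15 hours and 20 minutes → departure 6:49 AM UTC on Jun 4.
Vantage Point is UTC+12:45: 6:49 AM + 12:45 = 7:34 PM on Jun 4.

7:34 PM on June 4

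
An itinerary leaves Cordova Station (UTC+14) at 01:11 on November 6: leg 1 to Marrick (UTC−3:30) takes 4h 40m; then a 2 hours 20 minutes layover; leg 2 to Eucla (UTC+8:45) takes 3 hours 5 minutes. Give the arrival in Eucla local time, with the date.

06:01 on November 6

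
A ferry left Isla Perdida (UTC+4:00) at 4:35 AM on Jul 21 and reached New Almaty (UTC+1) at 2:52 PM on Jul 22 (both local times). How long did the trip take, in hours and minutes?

Departure in UTC: 4:35 AM − 4:00 = 12:35 AM on Jul 21.
Arrival in UTC: 2:52 PM − 1:00 = 1:52 PM on Jul 22.
Elapsed = 1:52 PM − 12:35 AM (+1 day) = 37 hours 17 minutes.

37 hours 17 minutes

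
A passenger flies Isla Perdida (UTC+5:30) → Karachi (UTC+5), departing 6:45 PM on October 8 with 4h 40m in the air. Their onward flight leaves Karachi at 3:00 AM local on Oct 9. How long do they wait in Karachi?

4 hours 5 minutes

Convert departure to UTC: 6:45 PM − 5:30 = 1:15 PM UTC on Oct 8.
Add 4 hours and 40 minutes flight time → 5:55 PM UTC.
Karachi is UTC+5:00, so local arrival = 5:55 PM + 5:00 = 10:55 PM on Oct 8.
Layover = 3:00 AM − 10:55 PM (+1 day) = 4 hours 5 minutes.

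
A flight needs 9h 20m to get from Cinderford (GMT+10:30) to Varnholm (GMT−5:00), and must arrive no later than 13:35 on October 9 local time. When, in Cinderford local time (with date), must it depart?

Target arrival in UTC: 13:35 + 5:00 = 18:35 on Oct 9.
Subtract 9 hours and 20 minutes → departure 09:15 UTC on Oct 9.
Cinderford is UTC+10:30: 09:15 + 10:30 = 19:45 on Oct 9.

19:45 on October 9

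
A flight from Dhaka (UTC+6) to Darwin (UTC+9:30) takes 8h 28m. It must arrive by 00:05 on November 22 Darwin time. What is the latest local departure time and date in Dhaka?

12:07 on Nov 21

Target arrival in UTC: 00:05 − 9:30 = 14:35 on Nov 21.
Subtract 8 hours and 28 minutes → departure 06:07 UTC on Nov 21.
Dhaka is UTC+6:00: 06:07 + 6:00 = 12:07 on Nov 21.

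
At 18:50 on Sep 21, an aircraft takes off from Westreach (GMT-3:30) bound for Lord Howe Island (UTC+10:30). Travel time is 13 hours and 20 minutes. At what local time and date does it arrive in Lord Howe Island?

22:10 on September 22

Convert departure to UTC: 18:50 + 3:30 = 22:20 UTC on Sep 21.
Add 13 hours 20 minutes travel time → 11:40 UTC (Sep 22).
Lord Howe Island is UTC+10:30, so local arrival = 11:40 + 10:30 = 22:10 on Sep 22.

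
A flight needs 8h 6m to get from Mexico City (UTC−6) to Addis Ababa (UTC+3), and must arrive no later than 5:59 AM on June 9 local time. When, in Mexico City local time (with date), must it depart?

12:53 PM on Jun 8

Target arrival in UTC: 5:59 AM − 3:00 = 2:59 AM on Jun 9.
Subtract 8 hours 6 minutes → departure 6:53 PM UTC on Jun 8.
Mexico City is UTC−6:00: 6:53 PM − 6:00 = 12:53 PM on Jun 8.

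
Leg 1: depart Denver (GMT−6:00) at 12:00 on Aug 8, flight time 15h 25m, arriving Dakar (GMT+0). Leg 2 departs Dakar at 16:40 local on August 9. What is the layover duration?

7 hours 15 minutes

Convert departure to UTC: 12:00 + 6:00 = 18:00 UTC on Aug 8.
Add 15 hours and 25 minutes flight time → 09:25 UTC (Aug 9).
Dakar is UTC+0, so local arrival is the same: 09:25 on Aug 9.
Layover = 16:40 − 09:25 = 7 hours 15 minutes.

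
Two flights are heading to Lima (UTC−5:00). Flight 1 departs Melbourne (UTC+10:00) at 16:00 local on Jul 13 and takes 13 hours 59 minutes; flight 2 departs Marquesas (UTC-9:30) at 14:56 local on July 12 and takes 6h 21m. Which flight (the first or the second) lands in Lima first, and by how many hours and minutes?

Flight 1 in UTC: 16:00 − 10:00 = 06:00 on Jul 13.
+13 hours 59 minutes → arrive 19:59 UTC on Jul 13.
Flight 2 in UTC: 14:56 + 9:30 = 00:26 on Jul 13.
+6 hours 21 minutes → arrive 06:47 UTC on Jul 13.
Flight 2 lands earlier by 13 hours 12 minutes.

the second, by 13 hours 12 minutes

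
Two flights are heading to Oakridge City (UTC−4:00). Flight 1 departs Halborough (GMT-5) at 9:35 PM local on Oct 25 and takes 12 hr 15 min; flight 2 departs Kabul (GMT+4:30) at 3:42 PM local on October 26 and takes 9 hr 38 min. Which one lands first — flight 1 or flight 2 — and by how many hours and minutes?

the first, by 6 hours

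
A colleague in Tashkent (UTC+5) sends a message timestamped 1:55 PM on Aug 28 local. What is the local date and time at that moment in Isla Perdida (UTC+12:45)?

In UTC: 1:55 PM − 5:00 = 8:55 AM on Aug 28.
Isla Perdida is UTC+12:45: 8:55 AM + 12:45 = 9:40 PM on Aug 28.

9:40 PM on August 28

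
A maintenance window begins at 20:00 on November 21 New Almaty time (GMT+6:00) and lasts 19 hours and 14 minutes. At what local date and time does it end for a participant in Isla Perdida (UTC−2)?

Convert start to UTC: 20:00 − 6:00 = 14:00 UTC on Nov 21.
Add 19 hours 14 minutes duration → 09:14 UTC (Nov 22).
Isla Perdida is UTC−2:00, so local end time = 09:14 − 2:00 = 07:14 on Nov 22.

07:14 on November 22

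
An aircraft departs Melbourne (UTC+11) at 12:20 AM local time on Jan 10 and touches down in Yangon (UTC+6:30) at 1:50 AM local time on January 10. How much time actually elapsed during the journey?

6 hours

Yangon is 4:30 behind Melbourne.
Clock-face elapsed time (ignoring zones) is 1 hour 30 minutes.
Actual elapsed = 1 hour 30 minutes + 4:30 = 6 hours.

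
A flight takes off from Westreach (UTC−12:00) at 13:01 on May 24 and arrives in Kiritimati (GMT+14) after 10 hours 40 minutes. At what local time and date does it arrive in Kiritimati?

01:41 on May 26

Convert departure to UTC: 13:01 + 12:00 = 01:01 UTC on May 25.
Add 10 hours and 40 minutes travel time → 11:41 UTC.
Kiritimati is UTC+14:00, so local arrival = 11:41 + 14:00 = 01:41 on May 26.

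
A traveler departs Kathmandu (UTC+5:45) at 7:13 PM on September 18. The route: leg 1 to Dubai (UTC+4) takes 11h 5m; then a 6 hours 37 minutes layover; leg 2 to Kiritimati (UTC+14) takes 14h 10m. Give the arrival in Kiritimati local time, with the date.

11:20 AM on September 20

Convert departure to UTC: 7:13 PM − 5:45 = 1:28 PM UTC on Sep 18.
Add 11 hours 5 minutes leg 1 → 12:33 AM UTC (Sep 19).
Add 6 hours and 37 minutes layover in Dubai → 7:10 AM UTC.
Add 14 hours 10 minutes leg 2 → 9:20 PM UTC.
Kiritimati is UTC+14:00, so local arrival = 9:20 PM + 14:00 = 11:20 AM on Sep 20.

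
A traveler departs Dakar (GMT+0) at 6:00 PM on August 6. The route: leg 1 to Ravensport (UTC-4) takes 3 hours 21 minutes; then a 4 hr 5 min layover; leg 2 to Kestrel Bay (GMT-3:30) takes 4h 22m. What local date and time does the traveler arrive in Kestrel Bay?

Dakar is at UTC+0, so departure is already 6:00 PM UTC on Aug 6.
Add 3 hours 21 minutes leg 1 → 9:21 PM UTC.
Add 4 hours 5 minutes layover in Ravensport → 1:26 AM UTC (Aug 7).
Add 4 hours 22 minutes leg 2 → 5:48 AM UTC.
Kestrel Bay is UTC−3:30, so local arrival = 5:48 AM − 3:30 = 2:18 AM on Aug 7.

2:18 AM on August 7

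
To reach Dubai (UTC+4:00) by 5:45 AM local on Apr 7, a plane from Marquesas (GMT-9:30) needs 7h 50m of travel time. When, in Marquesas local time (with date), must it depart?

8:25 AM on Apr 6

Target arrival in UTC: 5:45 AM − 4:00 = 1:45 AM on Apr 7.
Subtract 7 hours and 50 minutes → departure 5:55 PM UTC on Apr 6.
Marquesas is UTC−9:30: 5:55 PM − 9:30 = 8:25 AM on Apr 6.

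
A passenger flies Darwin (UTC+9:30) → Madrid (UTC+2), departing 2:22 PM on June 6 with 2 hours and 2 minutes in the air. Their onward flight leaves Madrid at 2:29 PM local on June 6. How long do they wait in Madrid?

5 hours 35 minutes

Convert departure to UTC: 2:22 PM − 9:30 = 4:52 AM UTC on Jun 6.
Add 2 hours and 2 minutes flight time → 6:54 AM UTC.
Madrid is UTC+2:00, so local arrival = 6:54 AM + 2:00 = 8:54 AM on Jun 6.
Layover = 2:29 PM − 8:54 AM = 5 hours 35 minutes.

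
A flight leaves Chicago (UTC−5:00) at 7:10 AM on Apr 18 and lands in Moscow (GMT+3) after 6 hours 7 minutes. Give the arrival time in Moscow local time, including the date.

9:17 PM on Apr 18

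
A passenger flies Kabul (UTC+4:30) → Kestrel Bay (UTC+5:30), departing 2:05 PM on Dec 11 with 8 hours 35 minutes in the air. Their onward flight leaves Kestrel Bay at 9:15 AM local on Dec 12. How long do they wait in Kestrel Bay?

Convert departure to UTC: 2:05 PM − 4:30 = 9:35 AM UTC on Dec 11.
Add 8 hours and 35 minutes flight time → 6:10 PM UTC.
Kestrel Bay is UTC+5:30, so local arrival = 6:10 PM + 5:30 = 11:40 PM on Dec 11.
Layover = 9:15 AM − 11:40 PM (+1 day) = 9 hours 35 minutes.

9 hours 35 minutes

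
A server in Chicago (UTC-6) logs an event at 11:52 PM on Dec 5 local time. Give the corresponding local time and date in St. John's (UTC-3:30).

2:22 AM on Dec 6

In UTC: 11:52 PM + 6:00 = 5:52 AM on Dec 6.
St. John's is UTC−3:30: 5:52 AM − 3:30 = 2:22 AM on Dec 6.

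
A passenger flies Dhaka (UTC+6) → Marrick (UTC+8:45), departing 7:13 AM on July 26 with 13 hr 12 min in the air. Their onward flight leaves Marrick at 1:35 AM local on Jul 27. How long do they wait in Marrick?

2 hours 25 minutes

Convert departure to UTC: 7:13 AM − 6:00 = 1:13 AM UTC on Jul 26.
Add 13 hours 12 minutes flight time → 2:25 PM UTC.
Marrick is UTC+8:45, so local arrival = 2:25 PM + 8:45 = 11:10 PM on Jul 26.
Layover = 1:35 AM − 11:10 PM (+1 day) = 2 hours 25 minutes.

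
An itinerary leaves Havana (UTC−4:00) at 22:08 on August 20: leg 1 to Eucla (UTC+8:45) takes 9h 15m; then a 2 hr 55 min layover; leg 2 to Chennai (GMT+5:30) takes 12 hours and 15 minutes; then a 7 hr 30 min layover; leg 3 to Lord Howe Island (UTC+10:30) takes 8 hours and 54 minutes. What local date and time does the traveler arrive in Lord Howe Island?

05:27 on Aug 23

Convert departure to UTC: 22:08 + 4:00 = 02:08 UTC on Aug 21.
Add 9 hours 15 minutes leg 1 → 11:23 UTC.
Add 2 hours 55 minutes layover in Eucla → 14:18 UTC.
Add 12 hours 15 minutes leg 2 → 02:33 UTC (Aug 22).
Add 7 hours and 30 minutes layover in Chennai → 10:03 UTC.
Add 8 hours and 54 minutes leg 3 → 18:57 UTC.
Lord Howe Island is UTC+10:30, so local arrival = 18:57 + 10:30 = 05:27 on Aug 23.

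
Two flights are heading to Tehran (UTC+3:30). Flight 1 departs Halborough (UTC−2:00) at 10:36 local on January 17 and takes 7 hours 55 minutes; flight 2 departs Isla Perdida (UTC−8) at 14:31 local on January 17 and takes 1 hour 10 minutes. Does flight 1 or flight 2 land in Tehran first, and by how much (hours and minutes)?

the first, by 3 hours 10 minutes

Flight 1 in UTC: 10:36 + 2:00 = 12:36 on Jan 17.
+7 hours and 55 minutes → arrive 20:31 UTC on Jan 17.
Flight 2 in UTC: 14:31 + 8:00 = 22:31 on Jan 17.
+1 hour and 10 minutes → arrive 23:41 UTC on Jan 17.
Flight 1 lands earlier by 3 hours 10 minutes.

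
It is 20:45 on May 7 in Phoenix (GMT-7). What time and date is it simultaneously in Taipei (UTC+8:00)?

In UTC: 20:45 + 7:00 = 03:45 on May 8.
Taipei is UTC+8:00: 03:45 + 8:00 = 11:45 on May 8.

11:45 on May 8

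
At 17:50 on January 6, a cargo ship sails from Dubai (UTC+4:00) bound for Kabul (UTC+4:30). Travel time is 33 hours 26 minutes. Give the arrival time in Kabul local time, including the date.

Kabul is 0:30 ahead of Dubai.
After 33 hours 26 minutes it is 03:16 (Jan 8) in Dubai.
Shift by the zone difference: 03:16 + 0:30 = 03:46 on Jan 8 in Kabul.

03:46 on January 8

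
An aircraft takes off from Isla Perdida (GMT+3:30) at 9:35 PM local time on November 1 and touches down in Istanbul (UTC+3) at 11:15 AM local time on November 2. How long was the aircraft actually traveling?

14 hours 10 minutes

Departure in UTC: 9:35 PM − 3:30 = 6:05 PM on Nov 1.
Arrival in UTC: 11:15 AM − 3:00 = 8:15 AM on Nov 2.
Elapsed = 8:15 AM − 6:05 PM (+1 day) = 14 hours 10 minutes.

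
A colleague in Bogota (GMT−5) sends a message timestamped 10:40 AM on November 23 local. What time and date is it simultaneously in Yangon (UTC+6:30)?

10:10 PM on November 23

In UTC: 10:40 AM + 5:00 = 3:40 PM on Nov 23.
Yangon is UTC+6:30: 3:40 PM + 6:30 = 10:10 PM on Nov 23.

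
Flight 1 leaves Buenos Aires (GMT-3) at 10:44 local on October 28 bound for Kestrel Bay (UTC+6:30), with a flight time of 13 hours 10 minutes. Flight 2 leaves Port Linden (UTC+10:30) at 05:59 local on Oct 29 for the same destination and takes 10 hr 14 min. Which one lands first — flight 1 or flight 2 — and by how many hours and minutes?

the first, by 2 hours 49 minutes

Flight 1 in UTC: 10:44 + 3:00 = 13:44 on Oct 28.
+13 hours and 10 minutes → arrive 02:54 UTC on Oct 29.
Flight 2 in UTC: 05:59 − 10:30 = 19:29 on Oct 28.
+10 hours and 14 minutes → arrive 05:43 UTC on Oct 29.
Flight 1 lands earlier by 2 hours 49 minutes.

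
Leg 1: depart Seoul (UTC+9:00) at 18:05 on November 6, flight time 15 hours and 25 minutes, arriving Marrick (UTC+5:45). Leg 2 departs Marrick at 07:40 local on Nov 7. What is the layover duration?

Convert departure to UTC: 18:05 − 9:00 = 09:05 UTC on Nov 6.
Add 15 hours and 25 minutes flight time → 00:30 UTC (Nov 7).
Marrick is UTC+5:45, so local arrival = 00:30 + 5:45 = 06:15 on Nov 7.
Layover = 07:40 − 06:15 = 1 hour 25 minutes.

1 hour 25 minutes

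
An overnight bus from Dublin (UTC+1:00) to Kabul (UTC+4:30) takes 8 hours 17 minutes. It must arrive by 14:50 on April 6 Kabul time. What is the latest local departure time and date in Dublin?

03:03 on April 6

Target arrival in UTC: 14:50 − 4:30 = 10:20 on Apr 6.
Subtract 8 hours and 17 minutes → departure 02:03 UTC on Apr 6.
Dublin is UTC+1:00: 02:03 + 1:00 = 03:03 on Apr 6.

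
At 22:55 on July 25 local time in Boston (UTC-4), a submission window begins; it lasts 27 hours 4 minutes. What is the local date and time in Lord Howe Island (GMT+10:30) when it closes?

16:29 on July 27

Lord Howe Island is 14:30 ahead of Boston.
After 27 hours 4 minutes it is 01:59 (Jul 27) in Boston.
Shift by the zone difference: 01:59 + 14:30 = 16:29 on Jul 27 in Lord Howe Island.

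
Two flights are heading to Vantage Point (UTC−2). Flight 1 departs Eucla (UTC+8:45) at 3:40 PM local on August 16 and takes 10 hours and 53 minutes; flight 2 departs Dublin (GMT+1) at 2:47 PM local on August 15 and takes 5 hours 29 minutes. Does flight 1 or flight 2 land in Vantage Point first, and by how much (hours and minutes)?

the second, by 22 hours 32 minutes

Flight 1 in UTC: 3:40 PM − 8:45 = 6:55 AM on Aug 16.
+10 hours and 53 minutes → arrive 5:48 PM UTC on Aug 16.
Flight 2 in UTC: 2:47 PM − 1:00 = 1:47 PM on Aug 15.
+5 hours 29 minutes → arrive 7:16 PM UTC on Aug 15.
Flight 2 lands earlier by 22 hours 32 minutes.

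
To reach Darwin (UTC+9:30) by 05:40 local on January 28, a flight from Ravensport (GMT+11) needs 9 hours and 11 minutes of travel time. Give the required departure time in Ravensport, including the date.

21:59 on Jan 27

Target arrival in UTC: 05:40 − 9:30 = 20:10 on Jan 27.
Subtract 9 hours and 11 minutes → departure 10:59 UTC on Jan 27.
Ravensport is UTC+11:00: 10:59 + 11:00 = 21:59 on Jan 27.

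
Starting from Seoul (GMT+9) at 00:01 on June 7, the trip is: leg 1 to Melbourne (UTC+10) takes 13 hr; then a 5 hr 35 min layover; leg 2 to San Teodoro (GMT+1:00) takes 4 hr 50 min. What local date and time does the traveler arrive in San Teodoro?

15:26 on Jun 7

Convert departure to UTC: 00:01 − 9:00 = 15:01 UTC on Jun 6.
Add 13 hours leg 1 → 04:01 UTC (Jun 7).
Add 5 hours and 35 minutes layover in Melbourne → 09:36 UTC.
Add 4 hours and 50 minutes leg 2 → 14:26 UTC.
San Teodoro is UTC+1:00, so local arrival = 14:26 + 1:00 = 15:26 on Jun 7.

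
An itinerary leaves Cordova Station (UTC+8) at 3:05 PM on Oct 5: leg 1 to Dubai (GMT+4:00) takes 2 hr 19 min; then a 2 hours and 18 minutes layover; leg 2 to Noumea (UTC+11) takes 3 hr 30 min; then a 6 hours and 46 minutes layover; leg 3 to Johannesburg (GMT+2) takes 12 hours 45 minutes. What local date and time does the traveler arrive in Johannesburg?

Convert departure to UTC: 3:05 PM − 8:00 = 7:05 AM UTC on Oct 5.
Add 2 hours and 19 minutes leg 1 → 9:24 AM UTC.
Add 2 hours and 18 minutes layover in Dubai → 11:42 AM UTC.
Add 3 hours and 30 minutes leg 2 → 3:12 PM UTC.
Add 6 hours and 46 minutes layover in Noumea → 9:58 PM UTC.
Add 12 hours and 45 minutes leg 3 → 10:43 AM UTC (Oct 6).
Johannesburg is UTC+2:00, so local arrival = 10:43 AM + 2:00 = 12:43 PM on Oct 6.

12:43 PM on October 6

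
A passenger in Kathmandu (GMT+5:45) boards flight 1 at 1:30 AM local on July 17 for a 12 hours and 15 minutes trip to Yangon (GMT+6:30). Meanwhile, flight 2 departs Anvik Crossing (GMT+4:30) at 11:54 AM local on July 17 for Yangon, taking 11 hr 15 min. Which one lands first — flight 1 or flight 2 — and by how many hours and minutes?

Flight 1 in UTC: 1:30 AM − 5:45 = 7:45 PM on Jul 16.
+12 hours 15 minutes → arrive 8:00 AM UTC on Jul 17.
Flight 2 in UTC: 11:54 AM − 4:30 = 7:24 AM on Jul 17.
+11 hours and 15 minutes → arrive 6:39 PM UTC on Jul 17.
Flight 1 lands earlier by 10 hours 39 minutes.

the first, by 10 hours 39 minutes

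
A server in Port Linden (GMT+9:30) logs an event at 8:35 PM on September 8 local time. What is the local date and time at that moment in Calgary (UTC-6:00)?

5:05 AM on Sep 8

Calgary is 15:30 behind Port Linden.
Shift by the zone difference: 8:35 PM − 15:30 = 5:05 AM on Sep 8 in Calgary.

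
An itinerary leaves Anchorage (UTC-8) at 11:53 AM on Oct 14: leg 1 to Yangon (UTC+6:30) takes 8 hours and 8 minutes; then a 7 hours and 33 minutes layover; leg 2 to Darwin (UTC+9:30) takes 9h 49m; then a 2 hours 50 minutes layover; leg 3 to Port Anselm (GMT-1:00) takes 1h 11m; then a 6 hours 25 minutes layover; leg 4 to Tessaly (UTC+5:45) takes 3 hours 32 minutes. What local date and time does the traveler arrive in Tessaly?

5:06 PM on Oct 16

Convert departure to UTC: 11:53 AM + 8:00 = 7:53 PM UTC on Oct 14.
Add 8 hours 8 minutes leg 1 → 4:01 AM UTC (Oct 15).
Add 7 hours 33 minutes layover in Yangon → 11:34 AM UTC.
Add 9 hours and 49 minutes leg 2 → 9:23 PM UTC.
Add 2 hours 50 minutes layover in Darwin → 12:13 AM UTC (Oct 16).
Add 1 hour 11 minutes leg 3 → 1:24 AM UTC.
Add 6 hours 25 minutes layover in Port Anselm → 7:49 AM UTC.
Add 3 hours and 32 minutes leg 4 → 11:21 AM UTC.
Tessaly is UTC+5:45, so local arrival = 11:21 AM + 5:45 = 5:06 PM on Oct 16.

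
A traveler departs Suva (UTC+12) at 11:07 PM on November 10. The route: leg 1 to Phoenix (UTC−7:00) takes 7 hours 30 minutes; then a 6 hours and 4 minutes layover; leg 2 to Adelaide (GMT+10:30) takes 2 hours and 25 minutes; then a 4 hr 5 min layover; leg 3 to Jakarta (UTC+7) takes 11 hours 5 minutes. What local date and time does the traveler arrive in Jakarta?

Convert departure to UTC: 11:07 PM − 12:00 = 11:07 AM UTC on Nov 10.
Add 7 hours 30 minutes leg 1 → 6:37 PM UTC.
Add 6 hours 4 minutes layover in Phoenix → 12:41 AM UTC (Nov 11).
Add 2 hours 25 minutes leg 2 → 3:06 AM UTC.
Add 4 hours and 5 minutes layover in Adelaide → 7:11 AM UTC.
Add 11 hours and 5 minutes leg 3 → 6:16 PM UTC.
Jakarta is UTC+7:00, so local arrival = 6:16 PM + 7:00 = 1:16 AM on Nov 12.

1:16 AM on Nov 12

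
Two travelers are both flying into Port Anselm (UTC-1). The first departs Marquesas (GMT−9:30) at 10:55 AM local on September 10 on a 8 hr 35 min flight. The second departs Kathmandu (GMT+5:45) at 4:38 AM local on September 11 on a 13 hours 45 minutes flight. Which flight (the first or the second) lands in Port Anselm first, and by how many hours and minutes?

the first, by 7 hours 38 minutes

Flight 1 in UTC: 10:55 AM + 9:30 = 8:25 PM on Sep 10.
+8 hours 35 minutes → arrive 5:00 AM UTC on Sep 11.
Flight 2 in UTC: 4:38 AM − 5:45 = 10:53 PM on Sep 10.
+13 hours and 45 minutes → arrive 12:38 PM UTC on Sep 11.
Flight 1 lands earlier by 7 hours 38 minutes.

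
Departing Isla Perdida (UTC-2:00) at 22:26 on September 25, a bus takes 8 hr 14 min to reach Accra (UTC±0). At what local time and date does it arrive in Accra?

08:40 on September 26

Convert departure to UTC: 22:26 + 2:00 = 00:26 UTC on Sep 26.
Add 8 hours 14 minutes travel time → 08:40 UTC.
Accra is UTC+0, so local arrival is the same: 08:40 on Sep 26.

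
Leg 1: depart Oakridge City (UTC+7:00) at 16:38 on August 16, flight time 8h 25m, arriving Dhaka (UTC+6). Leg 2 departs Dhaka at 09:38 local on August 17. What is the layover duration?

Convert departure to UTC: 16:38 − 7:00 = 09:38 UTC on Aug 16.
Add 8 hours and 25 minutes flight time → 18:03 UTC.
Dhaka is UTC+6:00, so local arrival = 18:03 + 6:00 = 00:03 on Aug 17.
Layover = 09:38 − 00:03 = 9 hours 35 minutes.

9 hours 35 minutes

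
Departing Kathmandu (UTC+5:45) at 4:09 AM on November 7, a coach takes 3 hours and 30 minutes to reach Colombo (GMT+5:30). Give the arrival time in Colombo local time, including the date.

Convert departure to UTC: 4:09 AM − 5:45 = 10:24 PM UTC on Nov 6.
Add 3 hours 30 minutes travel time → 1:54 AM UTC (Nov 7).
Colombo is UTC+5:30, so local arrival = 1:54 AM + 5:30 = 7:24 AM on Nov 7.

7:24 AM on November 7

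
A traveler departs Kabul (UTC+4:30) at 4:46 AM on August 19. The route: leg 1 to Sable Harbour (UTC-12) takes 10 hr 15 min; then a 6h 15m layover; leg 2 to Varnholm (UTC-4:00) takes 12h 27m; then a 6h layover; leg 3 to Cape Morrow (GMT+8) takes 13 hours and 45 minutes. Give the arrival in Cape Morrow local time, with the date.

Convert departure to UTC: 4:46 AM − 4:30 = 12:16 AM UTC on Aug 19.
Add 10 hours and 15 minutes leg 1 → 10:31 AM UTC.
Add 6 hours and 15 minutes layover in Sable Harbour → 4:46 PM UTC.
Add 12 hours 27 minutes leg 2 → 5:13 AM UTC (Aug 20).
Add 6 hours layover in Varnholm → 11:13 AM UTC.
Add 13 hours and 45 minutes leg 3 → 12:58 AM UTC (Aug 21).
Cape Morrow is UTC+8:00, so local arrival = 12:58 AM + 8:00 = 8:58 AM on Aug 21.

8:58 AM on August 21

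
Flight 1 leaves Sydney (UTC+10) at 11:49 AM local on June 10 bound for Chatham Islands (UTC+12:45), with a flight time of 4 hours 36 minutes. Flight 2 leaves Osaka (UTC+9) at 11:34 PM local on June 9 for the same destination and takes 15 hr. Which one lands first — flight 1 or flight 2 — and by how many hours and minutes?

the second, by 51 minutes

Flight 1 in UTC: 11:49 AM − 10:00 = 1:49 AM on Jun 10.
+4 hours 36 minutes → arrive 6:25 AM UTC on Jun 10.
Flight 2 in UTC: 11:34 PM − 9:00 = 2:34 PM on Jun 9.
+15 hours → arrive 5:34 AM UTC on Jun 10.
Flight 2 lands earlier by 51 minutes.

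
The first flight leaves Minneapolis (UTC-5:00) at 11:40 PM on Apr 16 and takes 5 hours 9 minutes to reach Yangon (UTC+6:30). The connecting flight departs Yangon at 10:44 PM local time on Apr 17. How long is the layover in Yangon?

Convert departure to UTC: 11:40 PM + 5:00 = 4:40 AM UTC on Apr 17.
Add 5 hours 9 minutes flight time → 9:49 AM UTC.
Yangon is UTC+6:30, so local arrival = 9:49 AM + 6:30 = 4:19 PM on Apr 17.
Layover = 10:44 PM − 4:19 PM = 6 hours 25 minutes.

6 hours 25 minutes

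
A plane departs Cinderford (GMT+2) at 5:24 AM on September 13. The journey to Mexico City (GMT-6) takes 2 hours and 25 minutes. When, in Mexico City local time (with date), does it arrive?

Convert departure to UTC: 5:24 AM − 2:00 = 3:24 AM UTC on Sep 13.
Add 2 hours 25 minutes travel time → 5:49 AM UTC.
Mexico City is UTC−6:00, so local arrival = 5:49 AM − 6:00 = 11:49 PM on Sep 12.

11:49 PM on September 12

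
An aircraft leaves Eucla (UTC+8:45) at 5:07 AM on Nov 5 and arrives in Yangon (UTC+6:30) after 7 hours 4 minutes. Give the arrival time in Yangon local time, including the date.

9:56 AM on November 5

Convert departure to UTC: 5:07 AM − 8:45 = 8:22 PM UTC on Nov 4.
Add 7 hours 4 minutes travel time → 3:26 AM UTC (Nov 5).
Yangon is UTC+6:30, so local arrival = 3:26 AM + 6:30 = 9:56 AM on Nov 5.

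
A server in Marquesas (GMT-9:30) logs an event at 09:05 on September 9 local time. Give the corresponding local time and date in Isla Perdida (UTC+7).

In UTC: 09:05 + 9:30 = 18:35 on Sep 9.
Isla Perdida is UTC+7:00: 18:35 + 7:00 = 01:35 on Sep 10.

01:35 on September 10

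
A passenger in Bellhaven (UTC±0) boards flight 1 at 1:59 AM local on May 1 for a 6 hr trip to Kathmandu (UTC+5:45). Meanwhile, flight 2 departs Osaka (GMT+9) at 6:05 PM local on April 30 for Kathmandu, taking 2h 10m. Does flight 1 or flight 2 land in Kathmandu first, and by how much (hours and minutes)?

Flight 1 departs at 1:59 AM UTC (May 1).
+6 hours → arrive 7:59 AM UTC on May 1.
Flight 2 in UTC: 6:05 PM − 9:00 = 9:05 AM on Apr 30.
+2 hours and 10 minutes → arrive 11:15 AM UTC on Apr 30.
Flight 2 lands earlier by 20 hours 44 minutes.

the second, by 20 hours 44 minutes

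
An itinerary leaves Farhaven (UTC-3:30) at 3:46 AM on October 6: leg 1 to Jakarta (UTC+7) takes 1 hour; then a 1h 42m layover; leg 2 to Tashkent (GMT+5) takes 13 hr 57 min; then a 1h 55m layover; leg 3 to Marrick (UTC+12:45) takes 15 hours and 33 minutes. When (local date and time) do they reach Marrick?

Convert departure to UTC: 3:46 AM + 3:30 = 7:16 AM UTC on Oct 6.
Add 1 hour leg 1 → 8:16 AM UTC.
Add 1 hour and 42 minutes layover in Jakarta → 9:58 AM UTC.
Add 13 hours and 57 minutes leg 2 → 11:55 PM UTC.
Add 1 hour and 55 minutes layover in Tashkent → 1:50 AM UTC (Oct 7).
Add 15 hours 33 minutes leg 3 → 5:23 PM UTC.
Marrick is UTC+12:45, so local arrival = 5:23 PM + 12:45 = 6:08 AM on Oct 8.

6:08 AM on October 8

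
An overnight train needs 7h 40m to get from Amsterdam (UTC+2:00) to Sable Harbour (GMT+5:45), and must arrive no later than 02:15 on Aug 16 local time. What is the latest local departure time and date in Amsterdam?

14:50 on Aug 15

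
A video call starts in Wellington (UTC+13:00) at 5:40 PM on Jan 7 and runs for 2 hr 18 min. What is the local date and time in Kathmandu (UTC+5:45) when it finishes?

Convert start to UTC: 5:40 PM − 13:00 = 4:40 AM UTC on Jan 7.
Add 2 hours and 18 minutes duration → 6:58 AM UTC.
Kathmandu is UTC+5:45, so local end time = 6:58 AM + 5:45 = 12:43 PM on Jan 7.

12:43 PM on Jan 7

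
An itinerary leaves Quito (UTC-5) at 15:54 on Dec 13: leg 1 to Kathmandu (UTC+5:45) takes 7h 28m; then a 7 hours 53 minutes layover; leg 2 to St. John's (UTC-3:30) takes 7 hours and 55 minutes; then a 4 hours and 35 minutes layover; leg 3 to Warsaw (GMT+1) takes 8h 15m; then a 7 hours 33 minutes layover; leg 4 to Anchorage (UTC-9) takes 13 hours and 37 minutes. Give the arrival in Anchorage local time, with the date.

21:10 on December 15

Convert departure to UTC: 15:54 + 5:00 = 20:54 UTC on Dec 13.
Add 7 hours 28 minutes leg 1 → 04:22 UTC (Dec 14).
Add 7 hours and 53 minutes layover in Kathmandu → 12:15 UTC.
Add 7 hours 55 minutes leg 2 → 20:10 UTC.
Add 4 hours and 35 minutes layover in St. John's → 00:45 UTC (Dec 15).
Add 8 hours 15 minutes leg 3 → 09:00 UTC.
Add 7 hours 33 minutes layover in Warsaw → 16:33 UTC.
Add 13 hours and 37 minutes leg 4 → 06:10 UTC (Dec 16).
Anchorage is UTC−9:00, so local arrival = 06:10 − 9:00 = 21:10 on Dec 15.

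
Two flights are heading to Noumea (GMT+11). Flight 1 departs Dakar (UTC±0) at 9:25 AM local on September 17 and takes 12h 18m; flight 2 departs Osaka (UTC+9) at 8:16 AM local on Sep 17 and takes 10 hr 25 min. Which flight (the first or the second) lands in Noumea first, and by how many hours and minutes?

Flight 1 departs at 9:25 AM UTC (Sep 17).
+12 hours 18 minutes → arrive 9:43 PM UTC on Sep 17.
Flight 2 in UTC: 8:16 AM − 9:00 = 11:16 PM on Sep 16.
+10 hours and 25 minutes → arrive 9:41 AM UTC on Sep 17.
Flight 2 lands earlier by 12 hours 2 minutes.

the second, by 12 hours 2 minutes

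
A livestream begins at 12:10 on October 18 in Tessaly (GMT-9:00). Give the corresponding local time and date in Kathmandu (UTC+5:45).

02:55 on October 19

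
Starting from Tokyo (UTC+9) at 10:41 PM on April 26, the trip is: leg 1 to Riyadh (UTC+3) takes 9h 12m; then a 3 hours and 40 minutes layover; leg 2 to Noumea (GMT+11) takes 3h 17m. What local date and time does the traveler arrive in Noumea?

4:50 PM on April 27

Convert departure to UTC: 10:41 PM − 9:00 = 1:41 PM UTC on Apr 26.
Add 9 hours 12 minutes leg 1 → 10:53 PM UTC.
Add 3 hours and 40 minutes layover in Riyadh → 2:33 AM UTC (Apr 27).
Add 3 hours 17 minutes leg 2 → 5:50 AM UTC.
Noumea is UTC+11:00, so local arrival = 5:50 AM + 11:00 = 4:50 PM on Apr 27.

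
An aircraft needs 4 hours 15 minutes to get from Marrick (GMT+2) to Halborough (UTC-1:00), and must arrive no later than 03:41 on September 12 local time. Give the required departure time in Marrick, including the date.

Target arrival in UTC: 03:41 + 1:00 = 04:41 on Sep 12.
Subtract 4 hours 15 minutes → departure 00:26 UTC on Sep 12.
Marrick is UTC+2:00: 00:26 + 2:00 = 02:26 on Sep 12.

02:26 on September 12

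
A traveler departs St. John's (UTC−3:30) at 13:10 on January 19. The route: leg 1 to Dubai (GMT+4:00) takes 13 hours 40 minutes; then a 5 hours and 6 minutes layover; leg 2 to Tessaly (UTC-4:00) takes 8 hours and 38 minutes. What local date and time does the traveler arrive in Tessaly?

Convert departure to UTC: 13:10 + 3:30 = 16:40 UTC on Jan 19.
Add 13 hours and 40 minutes leg 1 → 06:20 UTC (Jan 20).
Add 5 hours 6 minutes layover in Dubai → 11:26 UTC.
Add 8 hours 38 minutes leg 2 → 20:04 UTC.
Tessaly is UTC−4:00, so local arrival = 20:04 − 4:00 = 16:04 on Jan 20.

16:04 on Jan 20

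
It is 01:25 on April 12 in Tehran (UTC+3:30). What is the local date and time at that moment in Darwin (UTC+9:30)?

In UTC: 01:25 − 3:30 = 21:55 on Apr 11.
Darwin is UTC+9:30: 21:55 + 9:30 = 07:25 on Apr 12.

07:25 on Apr 12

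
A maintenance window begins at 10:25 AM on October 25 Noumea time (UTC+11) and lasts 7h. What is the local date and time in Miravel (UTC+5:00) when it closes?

Miravel is 6:00 behind Noumea.
After 7 hours it is 5:25 PM in Noumea.
Shift by the zone difference: 5:25 PM − 6:00 = 11:25 AM on Oct 25 in Miravel.

11:25 AM on October 25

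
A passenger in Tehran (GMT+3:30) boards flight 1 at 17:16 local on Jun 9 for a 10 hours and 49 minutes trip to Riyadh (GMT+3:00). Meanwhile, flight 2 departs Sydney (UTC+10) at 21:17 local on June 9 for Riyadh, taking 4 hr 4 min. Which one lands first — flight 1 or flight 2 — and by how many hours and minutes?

Flight 1 in UTC: 17:16 − 3:30 = 13:46 on Jun 9.
+10 hours and 49 minutes → arrive 00:35 UTC on Jun 10.
Flight 2 in UTC: 21:17 − 10:00 = 11:17 on Jun 9.
+4 hours and 4 minutes → arrive 15:21 UTC on Jun 9.
Flight 2 lands earlier by 9 hours 14 minutes.

the second, by 9 hours 14 minutes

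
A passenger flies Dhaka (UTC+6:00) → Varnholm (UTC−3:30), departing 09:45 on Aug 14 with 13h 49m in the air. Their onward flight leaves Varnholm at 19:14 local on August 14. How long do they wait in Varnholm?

Convert departure to UTC: 09:45 − 6:00 = 03:45 UTC on Aug 14.
Add 13 hours 49 minutes flight time → 17:34 UTC.
Varnholm is UTC−3:30, so local arrival = 17:34 − 3:30 = 14:04 on Aug 14.
Layover = 19:14 − 14:04 = 5 hours 10 minutes.

5 hours 10 minutes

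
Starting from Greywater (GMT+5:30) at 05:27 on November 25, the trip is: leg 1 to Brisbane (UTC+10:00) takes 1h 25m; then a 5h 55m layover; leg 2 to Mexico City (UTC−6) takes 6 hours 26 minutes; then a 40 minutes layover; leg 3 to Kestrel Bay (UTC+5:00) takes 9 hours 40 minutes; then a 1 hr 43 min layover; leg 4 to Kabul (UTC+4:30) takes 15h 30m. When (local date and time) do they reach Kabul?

21:46 on November 26

Convert departure to UTC: 05:27 − 5:30 = 23:57 UTC on Nov 24.
Add 1 hour 25 minutes leg 1 → 01:22 UTC (Nov 25).
Add 5 hours 55 minutes layover in Brisbane → 07:17 UTC.
Add 6 hours and 26 minutes leg 2 → 13:43 UTC.
Add 40 minutes layover in Mexico City → 14:23 UTC.
Add 9 hours 40 minutes leg 3 → 00:03 UTC (Nov 26).
Add 1 hour 43 minutes layover in Kestrel Bay → 01:46 UTC.
Add 15 hours and 30 minutes leg 4 → 17:16 UTC.
Kabul is UTC+4:30, so local arrival = 17:16 + 4:30 = 21:46 on Nov 26.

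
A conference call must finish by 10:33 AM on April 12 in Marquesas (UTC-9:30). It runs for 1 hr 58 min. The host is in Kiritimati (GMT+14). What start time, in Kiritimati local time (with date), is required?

8:05 AM on April 13

Target end time in UTC: 10:33 AM + 9:30 = 8:03 PM on Apr 12.
Subtract 1 hour 58 minutes → start 6:05 PM UTC on Apr 12.
Kiritimati is UTC+14:00: 6:05 PM + 14:00 = 8:05 AM on Apr 13.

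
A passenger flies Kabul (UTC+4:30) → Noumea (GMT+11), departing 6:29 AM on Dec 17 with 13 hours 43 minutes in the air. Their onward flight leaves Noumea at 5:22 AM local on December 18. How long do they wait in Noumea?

2 hours 40 minutes

Convert departure to UTC: 6:29 AM − 4:30 = 1:59 AM UTC on Dec 17.
Add 13 hours and 43 minutes flight time → 3:42 PM UTC.
Noumea is UTC+11:00, so local arrival = 3:42 PM + 11:00 = 2:42 AM on Dec 18.
Layover = 5:22 AM − 2:42 AM = 2 hours 40 minutes.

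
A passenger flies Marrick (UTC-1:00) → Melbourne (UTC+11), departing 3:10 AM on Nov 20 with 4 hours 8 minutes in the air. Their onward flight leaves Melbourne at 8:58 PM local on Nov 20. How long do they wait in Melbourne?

Convert departure to UTC: 3:10 AM + 1:00 = 4:10 AM UTC on Nov 20.
Add 4 hours and 8 minutes flight time → 8:18 AM UTC.
Melbourne is UTC+11:00, so local arrival = 8:18 AM + 11:00 = 7:18 PM on Nov 20.
Layover = 8:58 PM − 7:18 PM = 1 hour 40 minutes.

1 hour 40 minutes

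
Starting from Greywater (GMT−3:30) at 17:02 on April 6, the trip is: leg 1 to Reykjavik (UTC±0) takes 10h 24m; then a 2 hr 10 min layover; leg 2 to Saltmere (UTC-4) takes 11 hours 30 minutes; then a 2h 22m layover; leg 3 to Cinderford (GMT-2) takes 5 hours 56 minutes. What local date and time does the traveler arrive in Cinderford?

02:54 on April 8

Convert departure to UTC: 17:02 + 3:30 = 20:32 UTC on Apr 6.
Add 10 hours 24 minutes leg 1 → 06:56 UTC (Apr 7).
Add 2 hours 10 minutes layover in Reykjavik → 09:06 UTC.
Add 11 hours and 30 minutes leg 2 → 20:36 UTC.
Add 2 hours and 22 minutes layover in Saltmere → 22:58 UTC.
Add 5 hours 56 minutes leg 3 → 04:54 UTC (Apr 8).
Cinderford is UTC−2:00, so local arrival = 04:54 − 2:00 = 02:54 on Apr 8.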